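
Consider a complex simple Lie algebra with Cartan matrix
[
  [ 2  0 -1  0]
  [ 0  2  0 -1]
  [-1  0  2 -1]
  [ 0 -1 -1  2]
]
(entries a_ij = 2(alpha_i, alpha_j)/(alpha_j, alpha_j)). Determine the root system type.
A_4

The matrix has rank 4 with 2's on the diagonal. Reading the off-diagonal entries as Dynkin edges (a single edge where a_ij = a_ji = -1; a double or triple edge where a_ij * a_ji = 2 or 3), the diagram is a chain of 4 nodes with single edges (A_4). One simple-root ordering that puts it in standard form is (alpha_2, alpha_4, alpha_3, alpha_1). So the algebra is type A_4, i.e. sl(5).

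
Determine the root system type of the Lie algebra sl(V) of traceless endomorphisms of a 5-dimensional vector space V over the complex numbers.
This is sl(5), which has dimension 5^2 - 1 = 24 and rank 5 - 1 = 4 (a Cartan subalgebra is the diagonal traceless matrices). In the classification of classical Lie algebras, the special linear algebra sl(n+1) has type A_n; here n = 4, so the Dynkin diagram is a chain of 4 nodes with single edges (A_4). Hence the type is A_4.

A_4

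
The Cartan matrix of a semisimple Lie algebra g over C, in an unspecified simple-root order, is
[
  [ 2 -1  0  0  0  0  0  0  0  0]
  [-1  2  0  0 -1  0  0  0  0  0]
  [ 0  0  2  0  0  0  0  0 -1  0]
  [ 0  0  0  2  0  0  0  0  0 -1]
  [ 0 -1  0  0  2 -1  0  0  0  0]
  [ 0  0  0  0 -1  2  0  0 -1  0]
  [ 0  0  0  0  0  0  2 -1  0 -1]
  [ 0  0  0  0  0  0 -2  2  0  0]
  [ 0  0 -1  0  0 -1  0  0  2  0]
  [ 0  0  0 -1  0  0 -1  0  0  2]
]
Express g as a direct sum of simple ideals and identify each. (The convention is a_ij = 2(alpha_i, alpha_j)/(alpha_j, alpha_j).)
The diagram associated to this matrix has two connected components: the simple roots {alpha_1, alpha_2, alpha_3, alpha_5, alpha_6, alpha_9} form a chain of 6 nodes with single edges (A_6), and {alpha_4, alpha_7, alpha_8, alpha_10} form a chain of 4 nodes with a double edge at one end; the terminal node there is the unique long simple root (C_4). A semisimple Lie algebra decomposes uniquely as the direct sum of simple ideals, one per connected component of its Dynkin diagram, so g ≅ A_6 ⊕ C_4 (dimension 48 + 36 = 84).

A6 + C4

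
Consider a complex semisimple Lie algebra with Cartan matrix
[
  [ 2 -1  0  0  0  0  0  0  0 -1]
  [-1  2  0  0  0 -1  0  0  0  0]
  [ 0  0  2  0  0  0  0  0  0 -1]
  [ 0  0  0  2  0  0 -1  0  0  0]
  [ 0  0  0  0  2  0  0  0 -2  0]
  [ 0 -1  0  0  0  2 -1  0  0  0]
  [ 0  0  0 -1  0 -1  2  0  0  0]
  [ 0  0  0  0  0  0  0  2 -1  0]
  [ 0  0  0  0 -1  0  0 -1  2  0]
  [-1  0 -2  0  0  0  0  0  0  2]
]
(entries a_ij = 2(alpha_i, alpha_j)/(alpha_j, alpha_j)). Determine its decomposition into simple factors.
type B_7 + type C_3

The diagram associated to this matrix has two connected components: the simple roots {alpha_1, alpha_2, alpha_3, alpha_4, alpha_6, alpha_7, alpha_10} form a chain of 7 nodes with a double edge at one end; the terminal node there is the unique short simple root (B_7), and {alpha_5, alpha_8, alpha_9} form a chain of 3 nodes with a double edge at one end; the terminal node there is the unique long simple root (C_3). A semisimple Lie algebra decomposes uniquely as the direct sum of simple ideals, one per connected component of its Dynkin diagram, so g ≅ B_7 ⊕ C_3 (dimension 105 + 21 = 126).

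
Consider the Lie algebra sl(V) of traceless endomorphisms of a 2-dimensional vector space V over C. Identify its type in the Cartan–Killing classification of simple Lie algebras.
A_1 (sl(2))

This is sl(2), which has dimension 2^2 - 1 = 3 and rank 2 - 1 = 1 (a Cartan subalgebra is the diagonal traceless matrices). In the classification of classical Lie algebras, the special linear algebra sl(n+1) has type A_n; here n = 1, so the Dynkin diagram is a chain of 1 nodes with single edges (A_1). Hence the type is A_1.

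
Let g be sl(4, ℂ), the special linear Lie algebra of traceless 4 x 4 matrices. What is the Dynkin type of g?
This is sl(4), which has dimension 4^2 - 1 = 15 and rank 4 - 1 = 3 (a Cartan subalgebra is the diagonal traceless matrices). In the classification of classical Lie algebras, the special linear algebra sl(n+1) has type A_n; here n = 3, so the Dynkin diagram is a chain of 3 nodes with single edges (A_3). Hence the type is A_3.

type A_3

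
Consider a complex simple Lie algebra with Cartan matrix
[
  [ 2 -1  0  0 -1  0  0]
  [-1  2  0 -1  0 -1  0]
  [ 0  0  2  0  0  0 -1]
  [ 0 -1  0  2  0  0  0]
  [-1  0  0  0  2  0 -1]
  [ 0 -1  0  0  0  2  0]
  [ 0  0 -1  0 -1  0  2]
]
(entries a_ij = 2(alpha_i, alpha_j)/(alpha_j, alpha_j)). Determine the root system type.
The matrix has rank 7 with 2's on the diagonal. Reading the off-diagonal entries as Dynkin edges (a single edge where a_ij = a_ji = -1; a double or triple edge where a_ij * a_ji = 2 or 3), the diagram is a chain of 5 nodes with a fork of two nodes at one end (D_7). One simple-root ordering that puts it in standard form is (alpha_3, alpha_7, alpha_5, alpha_1, alpha_2, alpha_4, alpha_6). So the algebra is type D_7, i.e. so(14).

D7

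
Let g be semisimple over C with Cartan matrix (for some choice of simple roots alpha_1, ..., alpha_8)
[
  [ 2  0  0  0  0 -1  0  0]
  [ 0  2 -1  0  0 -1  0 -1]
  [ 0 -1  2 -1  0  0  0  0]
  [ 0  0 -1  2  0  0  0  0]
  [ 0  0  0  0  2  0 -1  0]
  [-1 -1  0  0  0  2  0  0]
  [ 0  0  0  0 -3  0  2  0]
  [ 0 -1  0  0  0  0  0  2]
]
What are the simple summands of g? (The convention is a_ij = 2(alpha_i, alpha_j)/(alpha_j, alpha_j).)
The diagram associated to this matrix has two connected components: the simple roots {alpha_1, alpha_2, alpha_3, alpha_4, alpha_6, alpha_8} form a chain of 5 nodes with one extra node attached to the third node from one end (E_6), and {alpha_5, alpha_7} form two nodes joined by a triple edge (G_2). A semisimple Lie algebra decomposes uniquely as the direct sum of simple ideals, one per connected component of its Dynkin diagram, so g ≅ E_6 ⊕ G_2 (dimension 78 + 14 = 92).

E_6 ⊕ G_2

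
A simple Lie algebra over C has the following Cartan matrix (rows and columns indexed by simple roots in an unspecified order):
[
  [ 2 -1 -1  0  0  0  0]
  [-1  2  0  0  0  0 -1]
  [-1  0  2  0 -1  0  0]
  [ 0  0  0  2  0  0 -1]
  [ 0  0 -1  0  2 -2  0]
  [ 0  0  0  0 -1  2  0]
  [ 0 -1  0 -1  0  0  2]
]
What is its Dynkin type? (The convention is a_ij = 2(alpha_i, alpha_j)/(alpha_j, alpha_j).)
B_7 (so(15))

The matrix has rank 7 with 2's on the diagonal. Reading the off-diagonal entries as Dynkin edges (a single edge where a_ij = a_ji = -1; a double or triple edge where a_ij * a_ji = 2 or 3), the diagram is a chain of 7 nodes with a double edge at one end; the terminal node there is the unique short simple root (B_7). One simple-root ordering that puts it in standard form is (alpha_4, alpha_7, alpha_2, alpha_1, alpha_3, alpha_5, alpha_6). So the algebra is type B_7, i.e. so(15).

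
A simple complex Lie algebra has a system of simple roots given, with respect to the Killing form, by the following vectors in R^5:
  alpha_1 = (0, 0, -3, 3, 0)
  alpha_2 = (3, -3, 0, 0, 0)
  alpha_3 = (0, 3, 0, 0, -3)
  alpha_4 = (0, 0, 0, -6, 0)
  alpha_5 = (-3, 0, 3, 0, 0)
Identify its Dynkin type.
C_5 (sp(10))

Compute the Cartan integers a_ij = 2(alpha_i, alpha_j)/(alpha_j, alpha_j); the resulting 5x5 Cartan matrix is
[[2, 0, 0, -1, -1], [0, 2, -1, 0, -1], [0, -1, 2, 0, 0], [-2, 0, 0, 2, 0], [-1, -1, 0, 0, 2]].
The roots have two lengths (squared-length ratio 2:1); the short ones are alpha_{1,2,3,5}. The associated Dynkin diagram is a chain of 5 nodes with a double edge at one end; the terminal node there is the unique long simple root (C_5), so the type is C_5 (the algebra sp(10)).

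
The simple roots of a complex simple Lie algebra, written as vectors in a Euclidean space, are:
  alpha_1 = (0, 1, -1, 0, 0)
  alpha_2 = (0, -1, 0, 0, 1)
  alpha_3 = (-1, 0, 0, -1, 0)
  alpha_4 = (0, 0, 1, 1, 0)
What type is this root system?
Compute the Cartan integers a_ij = 2(alpha_i, alpha_j)/(alpha_j, alpha_j); the resulting 4x4 Cartan matrix is
[[2, -1, 0, -1], [-1, 2, 0, 0], [0, 0, 2, -1], [-1, 0, -1, 2]].
All simple roots have the same length, so the diagram is simply laced. The associated Dynkin diagram is a chain of 4 nodes with single edges (A_4), so the type is A_4 (the algebra sl(5)).

type A_4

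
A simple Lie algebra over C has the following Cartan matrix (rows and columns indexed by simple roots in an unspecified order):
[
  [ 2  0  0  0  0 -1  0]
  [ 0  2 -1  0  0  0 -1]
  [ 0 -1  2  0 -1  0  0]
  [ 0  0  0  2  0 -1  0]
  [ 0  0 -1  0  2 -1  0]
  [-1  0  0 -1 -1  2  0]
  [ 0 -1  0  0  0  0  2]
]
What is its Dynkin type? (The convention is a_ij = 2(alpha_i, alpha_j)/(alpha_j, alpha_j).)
D7

The matrix has rank 7 with 2's on the diagonal. Reading the off-diagonal entries as Dynkin edges (a single edge where a_ij = a_ji = -1; a double or triple edge where a_ij * a_ji = 2 or 3), the diagram is a chain of 5 nodes with a fork of two nodes at one end (D_7). One simple-root ordering that puts it in standard form is (alpha_7, alpha_2, alpha_3, alpha_5, alpha_6, alpha_1, alpha_4). So the algebra is type D_7, i.e. so(14).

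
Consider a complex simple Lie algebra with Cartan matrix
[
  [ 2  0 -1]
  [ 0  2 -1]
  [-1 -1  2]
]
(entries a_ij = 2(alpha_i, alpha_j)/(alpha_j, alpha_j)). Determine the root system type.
A_3 (sl(4))

The matrix has rank 3 with 2's on the diagonal. Reading the off-diagonal entries as Dynkin edges (a single edge where a_ij = a_ji = -1; a double or triple edge where a_ij * a_ji = 2 or 3), the diagram is a chain of 3 nodes with single edges (A_3). One simple-root ordering that puts it in standard form is (alpha_2, alpha_3, alpha_1). So the algebra is type A_3, i.e. sl(4).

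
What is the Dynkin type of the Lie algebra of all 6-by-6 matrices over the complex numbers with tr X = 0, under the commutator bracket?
This is sl(6), which has dimension 6^2 - 1 = 35 and rank 6 - 1 = 5 (a Cartan subalgebra is the diagonal traceless matrices). In the classification of classical Lie algebras, the special linear algebra sl(n+1) has type A_n; here n = 5, so the Dynkin diagram is a chain of 5 nodes with single edges (A_5). Hence the type is A_5.

A_5 (sl(6))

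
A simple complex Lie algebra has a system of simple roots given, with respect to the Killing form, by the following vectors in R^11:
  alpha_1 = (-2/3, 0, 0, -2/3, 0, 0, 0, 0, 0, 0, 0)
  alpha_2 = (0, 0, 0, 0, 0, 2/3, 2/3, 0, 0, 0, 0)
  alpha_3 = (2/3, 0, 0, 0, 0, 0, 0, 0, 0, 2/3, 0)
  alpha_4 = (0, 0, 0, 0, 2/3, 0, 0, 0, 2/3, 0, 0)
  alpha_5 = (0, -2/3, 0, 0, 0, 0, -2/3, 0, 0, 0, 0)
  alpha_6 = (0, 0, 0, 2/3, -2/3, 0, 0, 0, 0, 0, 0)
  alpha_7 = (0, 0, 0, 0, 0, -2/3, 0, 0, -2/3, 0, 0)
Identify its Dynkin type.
Compute the Cartan integers a_ij = 2(alpha_i, alpha_j)/(alpha_j, alpha_j); the resulting 7x7 Cartan matrix is
[[2, 0, -1, 0, 0, -1, 0], [0, 2, 0, 0, -1, 0, -1], [-1, 0, 2, 0, 0, 0, 0], [0, 0, 0, 2, 0, -1, -1], [0, -1, 0, 0, 2, 0, 0], [-1, 0, 0, -1, 0, 2, 0], [0, -1, 0, -1, 0, 0, 2]].
All simple roots have the same length, so the diagram is simply laced. The associated Dynkin diagram is a chain of 7 nodes with single edges (A_7), so the type is A_7 (the algebra sl(8)).

A_7 (sl(8))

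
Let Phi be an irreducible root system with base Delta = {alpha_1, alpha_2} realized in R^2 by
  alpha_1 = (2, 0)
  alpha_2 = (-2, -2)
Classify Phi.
Compute the Cartan integers a_ij = 2(alpha_i, alpha_j)/(alpha_j, alpha_j); the resulting 2x2 Cartan matrix is
[[2, -1], [-2, 2]].
The roots have two lengths (squared-length ratio 2:1); the short ones are alpha_{1}. The associated Dynkin diagram is a chain of 2 nodes with a double edge at one end; the terminal node there is the unique short simple root (B_2), so the type is B_2 (the algebra so(5)).

type B_2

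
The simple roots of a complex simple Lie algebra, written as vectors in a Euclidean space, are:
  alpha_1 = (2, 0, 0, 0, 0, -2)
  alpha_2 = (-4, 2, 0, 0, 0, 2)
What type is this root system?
Compute the Cartan integers a_ij = 2(alpha_i, alpha_j)/(alpha_j, alpha_j); the resulting 2x2 Cartan matrix is
[[2, -1], [-3, 2]].
The roots have two lengths (squared-length ratio 3:1); the short ones are alpha_{1}. The associated Dynkin diagram is two nodes joined by a triple edge (G_2), so the type is G_2.

type G_2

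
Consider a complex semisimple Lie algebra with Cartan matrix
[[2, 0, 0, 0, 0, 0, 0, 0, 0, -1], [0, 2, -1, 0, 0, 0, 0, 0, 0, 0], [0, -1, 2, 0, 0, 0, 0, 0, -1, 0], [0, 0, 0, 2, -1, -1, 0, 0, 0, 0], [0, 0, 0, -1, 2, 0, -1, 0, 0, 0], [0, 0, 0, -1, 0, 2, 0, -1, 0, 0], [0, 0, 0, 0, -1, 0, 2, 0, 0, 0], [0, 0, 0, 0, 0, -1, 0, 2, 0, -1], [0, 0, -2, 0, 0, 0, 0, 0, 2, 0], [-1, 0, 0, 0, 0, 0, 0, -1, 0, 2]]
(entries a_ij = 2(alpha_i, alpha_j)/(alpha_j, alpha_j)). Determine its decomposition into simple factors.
The diagram associated to this matrix has two connected components: the simple roots {alpha_1, alpha_4, alpha_5, alpha_6, alpha_7, alpha_8, alpha_10} form a chain of 7 nodes with single edges (A_7), and {alpha_2, alpha_3, alpha_9} form a chain of 3 nodes with a double edge at one end; the terminal node there is the unique long simple root (C_3). A semisimple Lie algebra decomposes uniquely as the direct sum of simple ideals, one per connected component of its Dynkin diagram, so g ≅ A_7 ⊕ C_3 (dimension 63 + 21 = 84).

A_7 + C_3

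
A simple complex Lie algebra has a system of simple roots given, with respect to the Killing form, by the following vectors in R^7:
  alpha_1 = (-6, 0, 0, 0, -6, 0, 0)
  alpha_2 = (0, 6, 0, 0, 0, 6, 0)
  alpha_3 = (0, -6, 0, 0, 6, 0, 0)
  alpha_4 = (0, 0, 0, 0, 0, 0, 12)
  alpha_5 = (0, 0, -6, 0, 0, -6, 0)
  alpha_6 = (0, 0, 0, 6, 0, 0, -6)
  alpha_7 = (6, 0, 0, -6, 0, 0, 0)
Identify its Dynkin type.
Compute the Cartan integers a_ij = 2(alpha_i, alpha_j)/(alpha_j, alpha_j); the resulting 7x7 Cartan matrix is
[[2, 0, -1, 0, 0, 0, -1], [0, 2, -1, 0, -1, 0, 0], [-1, -1, 2, 0, 0, 0, 0], [0, 0, 0, 2, 0, -2, 0], [0, -1, 0, 0, 2, 0, 0], [0, 0, 0, -1, 0, 2, -1], [-1, 0, 0, 0, 0, -1, 2]].
The roots have two lengths (squared-length ratio 2:1); the short ones are alpha_{1,2,3,5,6,7}. The associated Dynkin diagram is a chain of 7 nodes with a double edge at one end; the terminal node there is the unique long simple root (C_7), so the type is C_7 (the algebra sp(14)).

type C_7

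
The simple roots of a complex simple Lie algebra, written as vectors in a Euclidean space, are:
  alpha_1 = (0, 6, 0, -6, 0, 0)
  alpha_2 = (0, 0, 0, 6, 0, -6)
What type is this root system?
A_2

Compute the Cartan integers a_ij = 2(alpha_i, alpha_j)/(alpha_j, alpha_j); the resulting 2x2 Cartan matrix is
[[2, -1], [-1, 2]].
All simple roots have the same length, so the diagram is simply laced. The associated Dynkin diagram is a chain of 2 nodes with single edges (A_2), so the type is A_2 (the algebra sl(3)).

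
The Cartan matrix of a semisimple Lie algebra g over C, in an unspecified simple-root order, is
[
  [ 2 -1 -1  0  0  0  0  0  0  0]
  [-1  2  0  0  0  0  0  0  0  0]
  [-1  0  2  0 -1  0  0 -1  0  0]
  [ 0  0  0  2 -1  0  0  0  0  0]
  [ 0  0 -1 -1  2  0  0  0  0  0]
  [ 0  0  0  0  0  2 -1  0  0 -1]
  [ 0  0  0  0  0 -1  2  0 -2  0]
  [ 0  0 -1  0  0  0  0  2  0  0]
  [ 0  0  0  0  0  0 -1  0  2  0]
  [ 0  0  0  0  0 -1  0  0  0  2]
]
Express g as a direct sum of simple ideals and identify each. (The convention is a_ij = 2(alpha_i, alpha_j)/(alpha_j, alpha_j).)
B_4 (so(9)) + E_6

The diagram associated to this matrix has two connected components: the simple roots {alpha_6, alpha_7, alpha_9, alpha_10} form a chain of 4 nodes with a double edge at one end; the terminal node there is the unique short simple root (B_4), and {alpha_1, alpha_2, alpha_3, alpha_4, alpha_5, alpha_8} form a chain of 5 nodes with one extra node attached to the third node from one end (E_6). A semisimple Lie algebra decomposes uniquely as the direct sum of simple ideals, one per connected component of its Dynkin diagram, so g ≅ B_4 ⊕ E_6 (dimension 36 + 78 = 114).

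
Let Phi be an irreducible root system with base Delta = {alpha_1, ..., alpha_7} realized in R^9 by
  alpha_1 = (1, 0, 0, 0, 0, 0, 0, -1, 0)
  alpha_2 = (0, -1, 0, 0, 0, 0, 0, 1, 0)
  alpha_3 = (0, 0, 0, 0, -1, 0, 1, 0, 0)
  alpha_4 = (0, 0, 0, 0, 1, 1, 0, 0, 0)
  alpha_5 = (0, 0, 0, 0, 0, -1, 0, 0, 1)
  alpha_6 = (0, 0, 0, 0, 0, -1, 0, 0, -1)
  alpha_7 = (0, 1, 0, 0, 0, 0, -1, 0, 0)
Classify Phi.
Compute the Cartan integers a_ij = 2(alpha_i, alpha_j)/(alpha_j, alpha_j); the resulting 7x7 Cartan matrix is
[[2, -1, 0, 0, 0, 0, 0], [-1, 2, 0, 0, 0, 0, -1], [0, 0, 2, -1, 0, 0, -1], [0, 0, -1, 2, -1, -1, 0], [0, 0, 0, -1, 2, 0, 0], [0, 0, 0, -1, 0, 2, 0], [0, -1, -1, 0, 0, 0, 2]].
All simple roots have the same length, so the diagram is simply laced. The associated Dynkin diagram is a chain of 5 nodes with a fork of two nodes at one end (D_7), so the type is D_7 (the algebra so(14)).

D7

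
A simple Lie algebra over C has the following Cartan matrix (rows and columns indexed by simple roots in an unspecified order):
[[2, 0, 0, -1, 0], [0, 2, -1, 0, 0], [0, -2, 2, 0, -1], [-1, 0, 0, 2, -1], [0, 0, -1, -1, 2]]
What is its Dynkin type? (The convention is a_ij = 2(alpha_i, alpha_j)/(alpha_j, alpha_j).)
The matrix has rank 5 with 2's on the diagonal. Reading the off-diagonal entries as Dynkin edges (a single edge where a_ij = a_ji = -1; a double or triple edge where a_ij * a_ji = 2 or 3), the diagram is a chain of 5 nodes with a double edge at one end; the terminal node there is the unique short simple root (B_5). One simple-root ordering that puts it in standard form is (alpha_1, alpha_4, alpha_5, alpha_3, alpha_2). So the algebra is type B_5, i.e. so(11).

type B_5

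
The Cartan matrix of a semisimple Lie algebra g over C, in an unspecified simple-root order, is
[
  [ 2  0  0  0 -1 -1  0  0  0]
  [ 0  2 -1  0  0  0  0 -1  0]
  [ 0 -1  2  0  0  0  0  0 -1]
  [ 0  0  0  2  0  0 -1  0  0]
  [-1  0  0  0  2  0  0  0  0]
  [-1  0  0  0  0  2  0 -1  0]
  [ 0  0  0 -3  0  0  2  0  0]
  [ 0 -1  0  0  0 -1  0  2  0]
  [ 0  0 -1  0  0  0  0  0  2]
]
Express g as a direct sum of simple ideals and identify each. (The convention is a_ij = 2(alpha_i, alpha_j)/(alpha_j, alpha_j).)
A_7 ⊕ G_2

The diagram associated to this matrix has two connected components: the simple roots {alpha_1, alpha_2, alpha_3, alpha_5, alpha_6, alpha_8, alpha_9} form a chain of 7 nodes with single edges (A_7), and {alpha_4, alpha_7} form two nodes joined by a triple edge (G_2). A semisimple Lie algebra decomposes uniquely as the direct sum of simple ideals, one per connected component of its Dynkin diagram, so g ≅ A_7 ⊕ G_2 (dimension 63 + 14 = 77).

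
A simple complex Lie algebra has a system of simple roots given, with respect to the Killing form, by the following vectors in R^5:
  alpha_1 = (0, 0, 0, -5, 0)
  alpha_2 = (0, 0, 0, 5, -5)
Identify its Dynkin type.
Compute the Cartan integers a_ij = 2(alpha_i, alpha_j)/(alpha_j, alpha_j); the resulting 2x2 Cartan matrix is
[[2, -1], [-2, 2]].
The roots have two lengths (squared-length ratio 2:1); the short ones are alpha_{1}. The associated Dynkin diagram is a chain of 2 nodes with a double edge at one end; the terminal node there is the unique short simple root (B_2), so the type is B_2 (the algebra so(5)).

B_2 (so(5))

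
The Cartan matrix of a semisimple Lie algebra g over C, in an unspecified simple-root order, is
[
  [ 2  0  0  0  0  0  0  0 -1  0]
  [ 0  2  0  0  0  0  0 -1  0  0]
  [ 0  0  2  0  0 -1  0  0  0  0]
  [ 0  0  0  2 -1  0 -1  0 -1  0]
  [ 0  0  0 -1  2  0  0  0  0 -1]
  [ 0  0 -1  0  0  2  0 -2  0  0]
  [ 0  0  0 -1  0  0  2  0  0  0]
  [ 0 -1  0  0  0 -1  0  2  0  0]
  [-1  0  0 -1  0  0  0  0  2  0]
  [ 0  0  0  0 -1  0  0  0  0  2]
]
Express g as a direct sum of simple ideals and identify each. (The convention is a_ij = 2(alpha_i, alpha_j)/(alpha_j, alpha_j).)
E_6 ⊕ F_4

The diagram associated to this matrix has two connected components: the simple roots {alpha_1, alpha_4, alpha_5, alpha_7, alpha_9, alpha_10} form a chain of 5 nodes with one extra node attached to the third node from one end (E_6), and {alpha_2, alpha_3, alpha_6, alpha_8} form a chain of 4 nodes with a double edge between the middle two (F_4). A semisimple Lie algebra decomposes uniquely as the direct sum of simple ideals, one per connected component of its Dynkin diagram, so g ≅ E_6 ⊕ F_4 (dimension 78 + 52 = 130).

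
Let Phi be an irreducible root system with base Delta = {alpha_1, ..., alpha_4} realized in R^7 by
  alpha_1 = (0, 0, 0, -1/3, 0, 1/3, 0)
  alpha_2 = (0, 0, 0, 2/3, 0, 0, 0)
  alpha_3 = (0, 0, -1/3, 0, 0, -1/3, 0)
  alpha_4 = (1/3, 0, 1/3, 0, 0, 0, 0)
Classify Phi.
C_4

Compute the Cartan integers a_ij = 2(alpha_i, alpha_j)/(alpha_j, alpha_j); the resulting 4x4 Cartan matrix is
[[2, -1, -1, 0], [-2, 2, 0, 0], [-1, 0, 2, -1], [0, 0, -1, 2]].
The roots have two lengths (squared-length ratio 2:1); the short ones are alpha_{1,3,4}. The associated Dynkin diagram is a chain of 4 nodes with a double edge at one end; the terminal node there is the unique long simple root (C_4), so the type is C_4 (the algebra sp(8)).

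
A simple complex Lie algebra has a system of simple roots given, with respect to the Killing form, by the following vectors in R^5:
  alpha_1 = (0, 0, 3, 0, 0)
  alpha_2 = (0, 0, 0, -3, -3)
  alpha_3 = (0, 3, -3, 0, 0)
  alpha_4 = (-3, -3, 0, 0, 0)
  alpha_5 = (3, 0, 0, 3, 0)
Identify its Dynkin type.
type B_5

Compute the Cartan integers a_ij = 2(alpha_i, alpha_j)/(alpha_j, alpha_j); the resulting 5x5 Cartan matrix is
[[2, 0, -1, 0, 0], [0, 2, 0, 0, -1], [-2, 0, 2, -1, 0], [0, 0, -1, 2, -1], [0, -1, 0, -1, 2]].
The roots have two lengths (squared-length ratio 2:1); the short ones are alpha_{1}. The associated Dynkin diagram is a chain of 5 nodes with a double edge at one end; the terminal node there is the unique short simple root (B_5), so the type is B_5 (the algebra so(11)).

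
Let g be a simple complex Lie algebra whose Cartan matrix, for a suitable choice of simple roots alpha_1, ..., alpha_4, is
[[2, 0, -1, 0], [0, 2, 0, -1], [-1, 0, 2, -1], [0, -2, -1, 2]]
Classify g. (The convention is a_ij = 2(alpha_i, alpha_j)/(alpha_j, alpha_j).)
B4

The matrix has rank 4 with 2's on the diagonal. Reading the off-diagonal entries as Dynkin edges (a single edge where a_ij = a_ji = -1; a double or triple edge where a_ij * a_ji = 2 or 3), the diagram is a chain of 4 nodes with a double edge at one end; the terminal node there is the unique short simple root (B_4). One simple-root ordering that puts it in standard form is (alpha_1, alpha_3, alpha_4, alpha_2). So the algebra is type B_4, i.e. so(9).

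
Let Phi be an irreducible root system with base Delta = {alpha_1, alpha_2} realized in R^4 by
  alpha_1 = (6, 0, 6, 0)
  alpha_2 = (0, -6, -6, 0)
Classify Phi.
A_2 (sl(3))

Compute the Cartan integers a_ij = 2(alpha_i, alpha_j)/(alpha_j, alpha_j); the resulting 2x2 Cartan matrix is
[[2, -1], [-1, 2]].
All simple roots have the same length, so the diagram is simply laced. The associated Dynkin diagram is a chain of 2 nodes with single edges (A_2), so the type is A_2 (the algebra sl(3)).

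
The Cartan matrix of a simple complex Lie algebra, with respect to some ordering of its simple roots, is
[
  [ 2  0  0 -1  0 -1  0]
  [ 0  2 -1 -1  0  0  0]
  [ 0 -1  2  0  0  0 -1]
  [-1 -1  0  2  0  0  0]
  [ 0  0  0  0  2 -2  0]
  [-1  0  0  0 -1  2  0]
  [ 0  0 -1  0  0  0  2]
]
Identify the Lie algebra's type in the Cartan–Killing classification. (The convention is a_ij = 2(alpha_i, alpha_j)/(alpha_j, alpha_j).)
type C_7

The matrix has rank 7 with 2's on the diagonal. Reading the off-diagonal entries as Dynkin edges (a single edge where a_ij = a_ji = -1; a double or triple edge where a_ij * a_ji = 2 or 3), the diagram is a chain of 7 nodes with a double edge at one end; the terminal node there is the unique long simple root (C_7). One simple-root ordering that puts it in standard form is (alpha_7, alpha_3, alpha_2, alpha_4, alpha_1, alpha_6, alpha_5). So the algebra is type C_7, i.e. sp(14).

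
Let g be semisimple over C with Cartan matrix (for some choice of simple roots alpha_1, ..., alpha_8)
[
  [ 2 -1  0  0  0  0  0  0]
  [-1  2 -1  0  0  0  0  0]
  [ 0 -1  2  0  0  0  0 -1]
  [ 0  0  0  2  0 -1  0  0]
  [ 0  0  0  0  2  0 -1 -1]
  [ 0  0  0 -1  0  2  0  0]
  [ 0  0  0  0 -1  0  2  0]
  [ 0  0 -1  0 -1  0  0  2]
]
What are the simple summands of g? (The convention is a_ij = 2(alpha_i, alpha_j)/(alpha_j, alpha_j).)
A_2 + A_6

The diagram associated to this matrix has two connected components: the simple roots {alpha_4, alpha_6} form a chain of 2 nodes with single edges (A_2), and {alpha_1, alpha_2, alpha_3, alpha_5, alpha_7, alpha_8} form a chain of 6 nodes with single edges (A_6). A semisimple Lie algebra decomposes uniquely as the direct sum of simple ideals, one per connected component of its Dynkin diagram, so g ≅ A_2 ⊕ A_6 (dimension 8 + 48 = 56).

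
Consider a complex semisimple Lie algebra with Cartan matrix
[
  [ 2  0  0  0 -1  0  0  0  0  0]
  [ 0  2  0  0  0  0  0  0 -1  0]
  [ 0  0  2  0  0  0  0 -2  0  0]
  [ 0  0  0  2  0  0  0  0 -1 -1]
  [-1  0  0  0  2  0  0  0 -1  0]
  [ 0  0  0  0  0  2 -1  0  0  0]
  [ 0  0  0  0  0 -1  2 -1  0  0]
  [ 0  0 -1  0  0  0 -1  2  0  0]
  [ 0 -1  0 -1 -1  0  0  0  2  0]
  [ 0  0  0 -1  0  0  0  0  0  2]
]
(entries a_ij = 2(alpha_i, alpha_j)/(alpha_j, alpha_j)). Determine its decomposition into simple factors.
type C_4 ⊕ type E_6

The diagram associated to this matrix has two connected components: the simple roots {alpha_3, alpha_6, alpha_7, alpha_8} form a chain of 4 nodes with a double edge at one end; the terminal node there is the unique long simple root (C_4), and {alpha_1, alpha_2, alpha_4, alpha_5, alpha_9, alpha_10} form a chain of 5 nodes with one extra node attached to the third node from one end (E_6). A semisimple Lie algebra decomposes uniquely as the direct sum of simple ideals, one per connected component of its Dynkin diagram, so g ≅ C_4 ⊕ E_6 (dimension 36 + 78 = 114).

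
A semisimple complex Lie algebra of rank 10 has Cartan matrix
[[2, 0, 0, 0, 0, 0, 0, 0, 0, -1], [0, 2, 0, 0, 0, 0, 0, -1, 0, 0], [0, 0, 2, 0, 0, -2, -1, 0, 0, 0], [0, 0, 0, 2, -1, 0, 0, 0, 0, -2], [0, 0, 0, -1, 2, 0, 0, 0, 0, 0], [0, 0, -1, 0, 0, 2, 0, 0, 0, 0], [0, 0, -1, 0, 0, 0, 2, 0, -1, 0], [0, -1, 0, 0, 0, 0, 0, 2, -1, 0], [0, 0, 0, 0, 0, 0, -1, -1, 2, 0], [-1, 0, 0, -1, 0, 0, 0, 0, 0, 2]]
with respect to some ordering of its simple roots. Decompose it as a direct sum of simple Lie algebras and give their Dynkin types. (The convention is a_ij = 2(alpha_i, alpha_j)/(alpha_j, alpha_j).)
The diagram associated to this matrix has two connected components: the simple roots {alpha_2, alpha_3, alpha_6, alpha_7, alpha_8, alpha_9} form a chain of 6 nodes with a double edge at one end; the terminal node there is the unique short simple root (B_6), and {alpha_1, alpha_4, alpha_5, alpha_10} form a chain of 4 nodes with a double edge between the middle two (F_4). A semisimple Lie algebra decomposes uniquely as the direct sum of simple ideals, one per connected component of its Dynkin diagram, so g ≅ B_6 ⊕ F_4 (dimension 78 + 52 = 130).

B_6 (so(13)) ⊕ F_4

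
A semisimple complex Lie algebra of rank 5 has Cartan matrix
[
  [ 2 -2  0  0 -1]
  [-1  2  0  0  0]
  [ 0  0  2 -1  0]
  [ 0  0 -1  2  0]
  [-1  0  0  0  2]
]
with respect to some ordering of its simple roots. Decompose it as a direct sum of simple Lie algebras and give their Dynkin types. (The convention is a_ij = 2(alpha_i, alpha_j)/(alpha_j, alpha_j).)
A2 + B3

The diagram associated to this matrix has two connected components: the simple roots {alpha_3, alpha_4} form a chain of 2 nodes with single edges (A_2), and {alpha_1, alpha_2, alpha_5} form a chain of 3 nodes with a double edge at one end; the terminal node there is the unique short simple root (B_3). A semisimple Lie algebra decomposes uniquely as the direct sum of simple ideals, one per connected component of its Dynkin diagram, so g ≅ A_2 ⊕ B_3 (dimension 8 + 21 = 29).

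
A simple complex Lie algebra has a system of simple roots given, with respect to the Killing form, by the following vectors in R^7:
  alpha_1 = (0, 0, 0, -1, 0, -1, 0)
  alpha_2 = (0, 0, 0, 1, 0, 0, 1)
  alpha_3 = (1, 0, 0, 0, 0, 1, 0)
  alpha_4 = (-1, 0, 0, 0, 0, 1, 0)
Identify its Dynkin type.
D4

Compute the Cartan integers a_ij = 2(alpha_i, alpha_j)/(alpha_j, alpha_j); the resulting 4x4 Cartan matrix is
[[2, -1, -1, -1], [-1, 2, 0, 0], [-1, 0, 2, 0], [-1, 0, 0, 2]].
All simple roots have the same length, so the diagram is simply laced. The associated Dynkin diagram is a chain of 2 nodes with a fork of two nodes at one end (D_4), so the type is D_4 (the algebra so(8)).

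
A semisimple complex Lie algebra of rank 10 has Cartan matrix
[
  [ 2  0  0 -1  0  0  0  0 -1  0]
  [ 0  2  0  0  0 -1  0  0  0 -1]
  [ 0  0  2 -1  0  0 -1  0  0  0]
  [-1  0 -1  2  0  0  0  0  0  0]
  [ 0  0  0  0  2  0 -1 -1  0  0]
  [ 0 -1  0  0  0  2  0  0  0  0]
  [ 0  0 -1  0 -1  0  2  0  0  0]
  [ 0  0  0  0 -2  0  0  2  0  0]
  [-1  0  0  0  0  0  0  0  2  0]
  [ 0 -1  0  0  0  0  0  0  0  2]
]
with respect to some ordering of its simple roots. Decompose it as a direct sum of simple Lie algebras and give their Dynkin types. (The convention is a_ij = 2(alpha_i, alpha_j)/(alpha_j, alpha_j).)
A_3 + C_7

The diagram associated to this matrix has two connected components: the simple roots {alpha_2, alpha_6, alpha_10} form a chain of 3 nodes with single edges (A_3), and {alpha_1, alpha_3, alpha_4, alpha_5, alpha_7, alpha_8, alpha_9} form a chain of 7 nodes with a double edge at one end; the terminal node there is the unique long simple root (C_7). A semisimple Lie algebra decomposes uniquely as the direct sum of simple ideals, one per connected component of its Dynkin diagram, so g ≅ A_3 ⊕ C_7 (dimension 15 + 105 = 120).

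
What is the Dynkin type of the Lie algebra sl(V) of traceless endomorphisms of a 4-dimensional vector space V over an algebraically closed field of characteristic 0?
This is sl(4), which has dimension 4^2 - 1 = 15 and rank 4 - 1 = 3 (a Cartan subalgebra is the diagonal traceless matrices). In the classification of classical Lie algebras, the special linear algebra sl(n+1) has type A_n; here n = 3, so the Dynkin diagram is a chain of 3 nodes with single edges (A_3). Hence the type is A_3.

A_3 (sl(4))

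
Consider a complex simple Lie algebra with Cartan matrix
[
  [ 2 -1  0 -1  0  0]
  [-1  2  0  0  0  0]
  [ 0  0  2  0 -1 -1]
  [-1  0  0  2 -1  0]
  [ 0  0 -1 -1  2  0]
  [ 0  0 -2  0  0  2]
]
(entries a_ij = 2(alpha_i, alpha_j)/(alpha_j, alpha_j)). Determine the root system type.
The matrix has rank 6 with 2's on the diagonal. Reading the off-diagonal entries as Dynkin edges (a single edge where a_ij = a_ji = -1; a double or triple edge where a_ij * a_ji = 2 or 3), the diagram is a chain of 6 nodes with a double edge at one end; the terminal node there is the unique long simple root (C_6). One simple-root ordering that puts it in standard form is (alpha_2, alpha_1, alpha_4, alpha_5, alpha_3, alpha_6). So the algebra is type C_6, i.e. sp(12).

C6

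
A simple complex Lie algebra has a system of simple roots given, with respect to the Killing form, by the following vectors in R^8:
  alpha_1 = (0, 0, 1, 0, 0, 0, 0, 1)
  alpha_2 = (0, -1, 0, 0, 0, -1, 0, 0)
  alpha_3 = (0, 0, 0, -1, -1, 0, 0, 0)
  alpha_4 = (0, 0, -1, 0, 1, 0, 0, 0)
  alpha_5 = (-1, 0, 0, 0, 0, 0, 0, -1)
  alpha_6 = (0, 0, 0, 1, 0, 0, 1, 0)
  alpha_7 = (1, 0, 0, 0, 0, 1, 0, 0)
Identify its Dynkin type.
Compute the Cartan integers a_ij = 2(alpha_i, alpha_j)/(alpha_j, alpha_j); the resulting 7x7 Cartan matrix is
[[2, 0, 0, -1, -1, 0, 0], [0, 2, 0, 0, 0, 0, -1], [0, 0, 2, -1, 0, -1, 0], [-1, 0, -1, 2, 0, 0, 0], [-1, 0, 0, 0, 2, 0, -1], [0, 0, -1, 0, 0, 2, 0], [0, -1, 0, 0, -1, 0, 2]].
All simple roots have the same length, so the diagram is simply laced. The associated Dynkin diagram is a chain of 7 nodes with single edges (A_7), so the type is A_7 (the algebra sl(8)).

A7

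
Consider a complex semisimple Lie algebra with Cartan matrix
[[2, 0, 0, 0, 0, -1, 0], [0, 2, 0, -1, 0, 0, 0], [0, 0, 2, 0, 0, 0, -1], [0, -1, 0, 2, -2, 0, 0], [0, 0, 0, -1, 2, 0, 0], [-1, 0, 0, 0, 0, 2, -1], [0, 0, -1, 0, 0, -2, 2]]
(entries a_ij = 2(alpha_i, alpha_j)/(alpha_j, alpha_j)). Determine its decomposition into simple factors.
B_3 (so(7)) + F_4

The diagram associated to this matrix has two connected components: the simple roots {alpha_2, alpha_4, alpha_5} form a chain of 3 nodes with a double edge at one end; the terminal node there is the unique short simple root (B_3), and {alpha_1, alpha_3, alpha_6, alpha_7} form a chain of 4 nodes with a double edge between the middle two (F_4). A semisimple Lie algebra decomposes uniquely as the direct sum of simple ideals, one per connected component of its Dynkin diagram, so g ≅ B_3 ⊕ F_4 (dimension 21 + 52 = 73).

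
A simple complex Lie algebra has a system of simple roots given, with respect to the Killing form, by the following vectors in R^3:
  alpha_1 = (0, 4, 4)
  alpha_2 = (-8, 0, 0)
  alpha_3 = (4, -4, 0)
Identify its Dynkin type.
Compute the Cartan integers a_ij = 2(alpha_i, alpha_j)/(alpha_j, alpha_j); the resulting 3x3 Cartan matrix is
[[2, 0, -1], [0, 2, -2], [-1, -1, 2]].
The roots have two lengths (squared-length ratio 2:1); the short ones are alpha_{1,3}. The associated Dynkin diagram is a chain of 3 nodes with a double edge at one end; the terminal node there is the unique long simple root (C_3), so the type is C_3 (the algebra sp(6)).

C_3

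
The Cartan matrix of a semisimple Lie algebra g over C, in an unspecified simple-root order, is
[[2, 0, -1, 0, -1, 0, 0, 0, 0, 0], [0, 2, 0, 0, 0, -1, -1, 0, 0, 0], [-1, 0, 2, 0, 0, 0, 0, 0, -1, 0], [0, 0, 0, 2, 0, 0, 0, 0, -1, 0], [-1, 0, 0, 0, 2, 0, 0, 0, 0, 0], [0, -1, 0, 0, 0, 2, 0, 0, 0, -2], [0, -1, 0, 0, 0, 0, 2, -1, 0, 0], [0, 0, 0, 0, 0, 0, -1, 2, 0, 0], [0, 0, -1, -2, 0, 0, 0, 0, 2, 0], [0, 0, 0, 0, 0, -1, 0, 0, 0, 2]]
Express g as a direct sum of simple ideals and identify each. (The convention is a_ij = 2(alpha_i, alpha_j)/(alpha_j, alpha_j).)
The diagram associated to this matrix has two connected components: the simple roots {alpha_2, alpha_6, alpha_7, alpha_8, alpha_10} form a chain of 5 nodes with a double edge at one end; the terminal node there is the unique short simple root (B_5), and {alpha_1, alpha_3, alpha_4, alpha_5, alpha_9} form a chain of 5 nodes with a double edge at one end; the terminal node there is the unique short simple root (B_5). A semisimple Lie algebra decomposes uniquely as the direct sum of simple ideals, one per connected component of its Dynkin diagram, so g ≅ B_5 ⊕ B_5 (dimension 55 + 55 = 110).

B_5 + B_5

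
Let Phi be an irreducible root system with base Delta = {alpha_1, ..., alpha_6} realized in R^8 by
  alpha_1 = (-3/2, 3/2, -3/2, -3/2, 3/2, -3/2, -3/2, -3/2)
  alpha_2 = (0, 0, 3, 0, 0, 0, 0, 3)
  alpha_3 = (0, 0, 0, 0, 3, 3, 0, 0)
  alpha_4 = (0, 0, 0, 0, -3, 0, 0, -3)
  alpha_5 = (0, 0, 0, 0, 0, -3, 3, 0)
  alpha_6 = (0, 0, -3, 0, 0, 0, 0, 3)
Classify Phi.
Compute the Cartan integers a_ij = 2(alpha_i, alpha_j)/(alpha_j, alpha_j); the resulting 6x6 Cartan matrix is
[[2, -1, 0, 0, 0, 0], [-1, 2, 0, -1, 0, 0], [0, 0, 2, -1, -1, 0], [0, -1, -1, 2, 0, -1], [0, 0, -1, 0, 2, 0], [0, 0, 0, -1, 0, 2]].
All simple roots have the same length, so the diagram is simply laced. The associated Dynkin diagram is a chain of 5 nodes with one extra node attached to the third node from one end (E_6), so the type is E_6.

E_6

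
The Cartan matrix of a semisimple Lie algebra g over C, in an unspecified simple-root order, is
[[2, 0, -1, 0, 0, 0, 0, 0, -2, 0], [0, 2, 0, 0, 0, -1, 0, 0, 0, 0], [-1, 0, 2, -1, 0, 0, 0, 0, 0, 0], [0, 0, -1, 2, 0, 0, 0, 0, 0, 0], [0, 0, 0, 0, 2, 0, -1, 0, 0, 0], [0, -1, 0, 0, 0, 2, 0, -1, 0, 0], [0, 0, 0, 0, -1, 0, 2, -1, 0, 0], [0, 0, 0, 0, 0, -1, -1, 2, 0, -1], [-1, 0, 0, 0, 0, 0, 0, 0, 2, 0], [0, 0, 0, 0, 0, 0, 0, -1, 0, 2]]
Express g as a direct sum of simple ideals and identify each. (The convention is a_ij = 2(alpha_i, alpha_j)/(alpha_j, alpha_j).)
The diagram associated to this matrix has two connected components: the simple roots {alpha_1, alpha_3, alpha_4, alpha_9} form a chain of 4 nodes with a double edge at one end; the terminal node there is the unique short simple root (B_4), and {alpha_2, alpha_5, alpha_6, alpha_7, alpha_8, alpha_10} form a chain of 5 nodes with one extra node attached to the third node from one end (E_6). A semisimple Lie algebra decomposes uniquely as the direct sum of simple ideals, one per connected component of its Dynkin diagram, so g ≅ B_4 ⊕ E_6 (dimension 36 + 78 = 114).

type B_4 + type E_6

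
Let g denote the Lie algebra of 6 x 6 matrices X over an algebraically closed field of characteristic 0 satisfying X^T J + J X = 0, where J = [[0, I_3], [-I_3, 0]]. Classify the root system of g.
C_3 (sp(6))

This is sp(6), which has dimension 6(6+1)/2 = 21 and rank 6/2 = 3. In the classification of classical Lie algebras, the symplectic algebra sp(2n) has type C_n; here n = 3, so the Dynkin diagram is a chain of 3 nodes with a double edge at one end; the terminal node there is the unique long simple root (C_3). Hence the type is C_3.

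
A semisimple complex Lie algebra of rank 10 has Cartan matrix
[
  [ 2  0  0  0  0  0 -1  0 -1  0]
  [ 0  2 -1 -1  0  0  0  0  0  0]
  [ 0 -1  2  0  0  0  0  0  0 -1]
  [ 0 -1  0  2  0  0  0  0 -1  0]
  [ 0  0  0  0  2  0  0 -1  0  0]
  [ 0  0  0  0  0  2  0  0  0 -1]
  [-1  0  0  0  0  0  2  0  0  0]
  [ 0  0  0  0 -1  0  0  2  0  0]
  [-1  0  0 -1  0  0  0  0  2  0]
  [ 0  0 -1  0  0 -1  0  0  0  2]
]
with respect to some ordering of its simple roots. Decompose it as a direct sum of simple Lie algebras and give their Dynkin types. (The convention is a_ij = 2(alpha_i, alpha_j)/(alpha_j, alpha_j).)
A_2 ⊕ A_8

The diagram associated to this matrix has two connected components: the simple roots {alpha_5, alpha_8} form a chain of 2 nodes with single edges (A_2), and {alpha_1, alpha_2, alpha_3, alpha_4, alpha_6, alpha_7, alpha_9, alpha_10} form a chain of 8 nodes with single edges (A_8). A semisimple Lie algebra decomposes uniquely as the direct sum of simple ideals, one per connected component of its Dynkin diagram, so g ≅ A_2 ⊕ A_8 (dimension 8 + 80 = 88).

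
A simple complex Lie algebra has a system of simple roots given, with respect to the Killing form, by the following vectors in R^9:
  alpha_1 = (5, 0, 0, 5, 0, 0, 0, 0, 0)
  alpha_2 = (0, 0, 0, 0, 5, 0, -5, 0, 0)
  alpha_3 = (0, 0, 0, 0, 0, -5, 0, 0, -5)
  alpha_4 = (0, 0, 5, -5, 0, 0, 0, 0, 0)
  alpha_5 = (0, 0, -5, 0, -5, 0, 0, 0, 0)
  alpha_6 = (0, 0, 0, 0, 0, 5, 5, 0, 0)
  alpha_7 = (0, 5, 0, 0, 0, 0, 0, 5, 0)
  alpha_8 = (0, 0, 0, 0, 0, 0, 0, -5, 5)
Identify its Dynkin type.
A8

Compute the Cartan integers a_ij = 2(alpha_i, alpha_j)/(alpha_j, alpha_j); the resulting 8x8 Cartan matrix is
[[2, 0, 0, -1, 0, 0, 0, 0], [0, 2, 0, 0, -1, -1, 0, 0], [0, 0, 2, 0, 0, -1, 0, -1], [-1, 0, 0, 2, -1, 0, 0, 0], [0, -1, 0, -1, 2, 0, 0, 0], [0, -1, -1, 0, 0, 2, 0, 0], [0, 0, 0, 0, 0, 0, 2, -1], [0, 0, -1, 0, 0, 0, -1, 2]].
All simple roots have the same length, so the diagram is simply laced. The associated Dynkin diagram is a chain of 8 nodes with single edges (A_8), so the type is A_8 (the algebra sl(9)).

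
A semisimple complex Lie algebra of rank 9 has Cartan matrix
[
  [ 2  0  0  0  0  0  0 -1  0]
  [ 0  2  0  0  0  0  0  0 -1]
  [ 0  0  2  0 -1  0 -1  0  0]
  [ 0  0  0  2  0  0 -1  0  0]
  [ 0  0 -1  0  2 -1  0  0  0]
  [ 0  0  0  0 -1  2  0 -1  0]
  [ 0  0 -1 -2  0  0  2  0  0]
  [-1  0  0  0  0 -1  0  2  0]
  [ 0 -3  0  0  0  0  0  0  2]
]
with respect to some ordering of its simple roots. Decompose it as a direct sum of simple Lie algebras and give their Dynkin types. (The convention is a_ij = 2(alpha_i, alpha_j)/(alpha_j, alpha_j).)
B_7 (so(15)) ⊕ G_2

The diagram associated to this matrix has two connected components: the simple roots {alpha_1, alpha_3, alpha_4, alpha_5, alpha_6, alpha_7, alpha_8} form a chain of 7 nodes with a double edge at one end; the terminal node there is the unique short simple root (B_7), and {alpha_2, alpha_9} form two nodes joined by a triple edge (G_2). A semisimple Lie algebra decomposes uniquely as the direct sum of simple ideals, one per connected component of its Dynkin diagram, so g ≅ B_7 ⊕ G_2 (dimension 105 + 14 = 119).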